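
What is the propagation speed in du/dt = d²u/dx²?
Infinite. The heat equation is parabolic, not hyperbolic, so disturbances propagate instantly.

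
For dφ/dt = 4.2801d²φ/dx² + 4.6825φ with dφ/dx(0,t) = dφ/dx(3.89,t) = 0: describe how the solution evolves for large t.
φ grows unboundedly. With Neumann BCs the constant mode has diffusion eigenvalue 0, so any r > 0 makes it grow like e^(4.6825t); solution grows exponentially.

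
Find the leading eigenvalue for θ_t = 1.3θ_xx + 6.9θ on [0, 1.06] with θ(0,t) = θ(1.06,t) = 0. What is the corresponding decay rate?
Eigenvalues: λₙ = 1.3n²π²/1.06² - 6.9.
First three modes:
  n=1: λ₁ = 1.3π²/1.06² - 6.9 ≈ 4.519
  n=2: λ₂ = 5.2π²/1.06² - 6.9 ≈ 38.776
  n=3: λ₃ = 11.7π²/1.06² - 6.9 ≈ 95.872
Since 1.3π²/1.06² ≈ 11.419 > 6.9, all λₙ > 0.
The n=1 mode decays slowest → dominates as t → ∞.
Asymptotic: θ ~ c₁ sin(πx/1.06) e^{-λ₁t} with decay rate λ₁ ≈ 4.519.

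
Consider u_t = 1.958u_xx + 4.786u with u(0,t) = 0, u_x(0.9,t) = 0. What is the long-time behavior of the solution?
As t → ∞, u → 0. Diffusion dominates reaction (r=4.786 < κπ²/(4L²)≈5.96); solution decays.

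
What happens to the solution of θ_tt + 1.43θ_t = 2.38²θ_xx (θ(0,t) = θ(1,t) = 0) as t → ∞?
θ → 0. Damping (γ=1.43) dissipates energy; oscillations decay exponentially.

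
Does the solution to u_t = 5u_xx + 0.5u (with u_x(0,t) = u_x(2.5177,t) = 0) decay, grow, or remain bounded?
u grows unboundedly. With Neumann BCs the constant mode has diffusion eigenvalue 0, so any r > 0 makes it grow like e^(0.5t); solution grows exponentially.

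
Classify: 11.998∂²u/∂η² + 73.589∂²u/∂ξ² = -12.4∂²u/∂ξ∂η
Rewriting in standard form: 73.589∂²u/∂ξ² + 12.4∂²u/∂ξ∂η + 11.998∂²u/∂η² = 0. Elliptic (discriminant = -3377.923288).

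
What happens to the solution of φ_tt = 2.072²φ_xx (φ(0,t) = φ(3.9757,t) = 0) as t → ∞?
φ oscillates (no decay). Energy is conserved; the solution oscillates indefinitely as standing waves.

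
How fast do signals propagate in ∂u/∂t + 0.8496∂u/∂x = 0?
Speed = 0.8496. Information travels along x - 0.8496t = const (rightward).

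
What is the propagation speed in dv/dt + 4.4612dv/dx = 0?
Speed = 4.4612. Information travels along x - 4.4612t = const (rightward).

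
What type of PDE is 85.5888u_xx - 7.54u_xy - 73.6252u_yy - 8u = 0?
With A = 85.5888, B = -7.54, C = -73.6252, the discriminant is 25262.82167104. This is a hyperbolic PDE.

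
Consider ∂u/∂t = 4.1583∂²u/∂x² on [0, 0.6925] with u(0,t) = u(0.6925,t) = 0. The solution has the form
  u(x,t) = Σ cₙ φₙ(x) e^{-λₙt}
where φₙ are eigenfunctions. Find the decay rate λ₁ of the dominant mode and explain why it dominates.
Eigenvalues: λₙ = 4.1583n²π²/0.6925².
First three modes:
  n=1: λ₁ = 4.1583π²/0.6925² ≈ 85.581
  n=2: λ₂ = 16.6332π²/0.6925² ≈ 342.323 (4× faster decay)
  n=3: λ₃ = 37.4247π²/0.6925² ≈ 770.227 (9× faster decay)
As t → ∞, higher modes decay exponentially faster. The n=1 mode dominates: u ~ c₁ sin(πx/0.6925) e^{-λ₁t}.
Decay rate: λ₁ = 4.1583π²/0.6925² ≈ 85.581.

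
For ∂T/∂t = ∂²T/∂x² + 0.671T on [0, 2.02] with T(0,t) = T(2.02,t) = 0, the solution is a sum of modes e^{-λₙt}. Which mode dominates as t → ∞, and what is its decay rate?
Eigenvalues: λₙ = n²π²/2.02² - 0.671.
First three modes:
  n=1: λ₁ = π²/2.02² - 0.671 ≈ 1.748
  n=2: λ₂ = 4π²/2.02² - 0.671 ≈ 9.004
  n=3: λ₃ = 9π²/2.02² - 0.671 ≈ 21.098
Since π²/2.02² ≈ 2.419 > 0.671, all λₙ > 0.
The n=1 mode decays slowest → dominates as t → ∞.
Asymptotic: T ~ c₁ sin(πx/2.02) e^{-λ₁t} with decay rate λ₁ ≈ 1.748.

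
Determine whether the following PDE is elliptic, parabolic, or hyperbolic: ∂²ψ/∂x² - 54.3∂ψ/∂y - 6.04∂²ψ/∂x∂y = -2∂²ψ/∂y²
Rewriting in standard form: ∂²ψ/∂x² - 6.04∂²ψ/∂x∂y + 2∂²ψ/∂y² - 54.3∂ψ/∂y = 0. Coefficients: A = 1, B = -6.04, C = 2. B² - 4AC = 28.4816, which is positive, so the equation is hyperbolic.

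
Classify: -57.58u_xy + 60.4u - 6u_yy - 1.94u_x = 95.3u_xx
Rewriting in standard form: -95.3u_xx - 57.58u_xy - 6u_yy - 1.94u_x + 60.4u = 0. Hyperbolic (discriminant = 1028.2564).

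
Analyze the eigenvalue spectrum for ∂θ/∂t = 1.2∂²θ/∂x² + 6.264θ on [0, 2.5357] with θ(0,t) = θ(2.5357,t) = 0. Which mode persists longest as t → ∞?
Eigenvalues: λₙ = 1.2n²π²/2.5357² - 6.264.
First three modes:
  n=1: λ₁ = 1.2π²/2.5357² - 6.264 ≈ -4.422
  n=2: λ₂ = 4.8π²/2.5357² - 6.264 ≈ 1.104
  n=3: λ₃ = 10.8π²/2.5357² - 6.264 ≈ 10.314
Since 1.2π²/2.5357² ≈ 1.842 < 6.264, λ₁ < 0.
The n=1 mode grows fastest (−λₙ is largest for n=1) → dominates.
Asymptotic: θ ~ c₁ sin(πx/2.5357) e^{4.422t} (exponential growth at rate −λ₁ ≈ 4.422).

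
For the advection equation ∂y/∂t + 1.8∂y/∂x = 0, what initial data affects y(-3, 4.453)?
A single point: x = -11.0154. The characteristic through (-3, 4.453) is x - 1.8t = const, so x = -3 - 1.8·4.453 = -11.0154.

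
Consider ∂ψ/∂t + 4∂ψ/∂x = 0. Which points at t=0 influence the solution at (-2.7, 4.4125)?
A single point: x = -20.35. The characteristic through (-2.7, 4.4125) is x - 4t = const, so x = -2.7 - 4·4.4125 = -20.35.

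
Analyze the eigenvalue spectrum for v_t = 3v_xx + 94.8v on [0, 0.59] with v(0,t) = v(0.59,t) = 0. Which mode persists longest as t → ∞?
Eigenvalues: λₙ = 3n²π²/0.59² - 94.8.
First three modes:
  n=1: λ₁ = 3π²/0.59² - 94.8 ≈ -9.742
  n=2: λ₂ = 12π²/0.59² - 94.8 ≈ 245.433
  n=3: λ₃ = 27π²/0.59² - 94.8 ≈ 670.725
Since 3π²/0.59² ≈ 85.058 < 94.8, λ₁ < 0.
The n=1 mode grows fastest (−λₙ is largest for n=1) → dominates.
Asymptotic: v ~ c₁ sin(πx/0.59) e^{9.742t} (exponential growth at rate −λ₁ ≈ 9.742).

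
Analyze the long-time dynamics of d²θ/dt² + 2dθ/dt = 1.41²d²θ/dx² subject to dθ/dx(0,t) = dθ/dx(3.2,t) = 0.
Long-time behavior: θ → constant (steady state). Damping (γ=2) dissipates the nonconstant modes; with Neumann BCs the spatial average obeys M''+γM'=0 and tends to a finite limit.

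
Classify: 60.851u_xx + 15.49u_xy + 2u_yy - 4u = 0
Elliptic (discriminant = -246.8679).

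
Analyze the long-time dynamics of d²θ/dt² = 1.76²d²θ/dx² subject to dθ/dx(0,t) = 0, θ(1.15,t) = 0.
Long-time behavior: θ oscillates (no decay). Energy is conserved; the solution oscillates indefinitely as standing waves.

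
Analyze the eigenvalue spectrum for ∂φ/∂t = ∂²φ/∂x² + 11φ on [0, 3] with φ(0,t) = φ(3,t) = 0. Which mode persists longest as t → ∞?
Eigenvalues: λₙ = n²π²/3² - 11.
First three modes:
  n=1: λ₁ = π²/3² - 11 ≈ -9.903
  n=2: λ₂ = 4π²/3² - 11 ≈ -6.614
  n=3: λ₃ = 9π²/3² - 11 ≈ -1.13
Since π²/3² ≈ 1.097 < 11, λ₁ < 0.
The n=1 mode grows fastest (−λₙ is largest for n=1) → dominates.
Asymptotic: φ ~ c₁ sin(πx/3) e^{9.903t} (exponential growth at rate −λ₁ ≈ 9.903).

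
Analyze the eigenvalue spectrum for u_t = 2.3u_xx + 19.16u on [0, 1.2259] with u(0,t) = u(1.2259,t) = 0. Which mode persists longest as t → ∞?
Eigenvalues: λₙ = 2.3n²π²/1.2259² - 19.16.
First three modes:
  n=1: λ₁ = 2.3π²/1.2259² - 19.16 ≈ -4.055
  n=2: λ₂ = 9.2π²/1.2259² - 19.16 ≈ 41.26
  n=3: λ₃ = 20.7π²/1.2259² - 19.16 ≈ 116.784
Since 2.3π²/1.2259² ≈ 15.105 < 19.16, λ₁ < 0.
The n=1 mode grows fastest (−λₙ is largest for n=1) → dominates.
Asymptotic: u ~ c₁ sin(πx/1.2259) e^{4.055t} (exponential growth at rate −λ₁ ≈ 4.055).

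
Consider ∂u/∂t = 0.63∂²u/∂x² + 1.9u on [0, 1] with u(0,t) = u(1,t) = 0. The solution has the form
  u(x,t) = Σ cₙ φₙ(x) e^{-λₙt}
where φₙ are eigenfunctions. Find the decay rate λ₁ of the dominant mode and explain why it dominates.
Eigenvalues: λₙ = 0.63n²π²/1² - 1.9.
First three modes:
  n=1: λ₁ = 0.63π² - 1.9 ≈ 4.318
  n=2: λ₂ = 2.52π² - 1.9 ≈ 22.971
  n=3: λ₃ = 5.67π² - 1.9 ≈ 54.061
Since 0.63π² ≈ 6.218 > 1.9, all λₙ > 0.
The n=1 mode decays slowest → dominates as t → ∞.
Asymptotic: u ~ c₁ sin(πx/1) e^{-λ₁t} with decay rate λ₁ ≈ 4.318.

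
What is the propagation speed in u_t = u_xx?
Infinite. The heat equation is parabolic, not hyperbolic, so disturbances propagate instantly.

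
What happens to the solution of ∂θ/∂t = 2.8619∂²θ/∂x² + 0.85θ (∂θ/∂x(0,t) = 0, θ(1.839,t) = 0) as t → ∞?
θ → 0. Diffusion dominates reaction (r=0.85 < κπ²/(4L²)≈2.09); solution decays.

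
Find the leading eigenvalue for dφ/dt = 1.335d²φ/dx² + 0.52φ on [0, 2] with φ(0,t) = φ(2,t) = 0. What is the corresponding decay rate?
Eigenvalues: λₙ = 1.335n²π²/2² - 0.52.
First three modes:
  n=1: λ₁ = 1.335π²/2² - 0.52 ≈ 2.774
  n=2: λ₂ = 5.34π²/2² - 0.52 ≈ 12.656
  n=3: λ₃ = 12.015π²/2² - 0.52 ≈ 29.126
Since 1.335π²/2² ≈ 3.294 > 0.52, all λₙ > 0.
The n=1 mode decays slowest → dominates as t → ∞.
Asymptotic: φ ~ c₁ sin(πx/2) e^{-λ₁t} with decay rate λ₁ ≈ 2.774.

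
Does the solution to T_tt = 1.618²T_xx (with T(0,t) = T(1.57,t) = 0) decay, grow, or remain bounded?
T oscillates (no decay). Energy is conserved; the solution oscillates indefinitely as standing waves.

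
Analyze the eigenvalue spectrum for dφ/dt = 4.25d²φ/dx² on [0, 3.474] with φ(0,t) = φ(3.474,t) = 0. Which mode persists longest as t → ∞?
Eigenvalues: λₙ = 4.25n²π²/3.474².
First three modes:
  n=1: λ₁ = 4.25π²/3.474² ≈ 3.476
  n=2: λ₂ = 17π²/3.474² ≈ 13.902 (4× faster decay)
  n=3: λ₃ = 38.25π²/3.474² ≈ 31.28 (9× faster decay)
As t → ∞, higher modes decay exponentially faster. The n=1 mode dominates: φ ~ c₁ sin(πx/3.474) e^{-λ₁t}.
Decay rate: λ₁ = 4.25π²/3.474² ≈ 3.476.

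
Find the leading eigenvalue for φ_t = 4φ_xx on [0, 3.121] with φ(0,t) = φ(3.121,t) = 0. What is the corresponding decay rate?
Eigenvalues: λₙ = 4n²π²/3.121².
First three modes:
  n=1: λ₁ = 4π²/3.121² ≈ 4.053
  n=2: λ₂ = 16π²/3.121² ≈ 16.212 (4× faster decay)
  n=3: λ₃ = 36π²/3.121² ≈ 36.477 (9× faster decay)
As t → ∞, higher modes decay exponentially faster. The n=1 mode dominates: φ ~ c₁ sin(πx/3.121) e^{-λ₁t}.
Decay rate: λ₁ = 4π²/3.121² ≈ 4.053.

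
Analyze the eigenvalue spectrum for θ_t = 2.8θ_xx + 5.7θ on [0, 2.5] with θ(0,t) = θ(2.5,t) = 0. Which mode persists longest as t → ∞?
Eigenvalues: λₙ = 2.8n²π²/2.5² - 5.7.
First three modes:
  n=1: λ₁ = 2.8π²/2.5² - 5.7 ≈ -1.278
  n=2: λ₂ = 11.2π²/2.5² - 5.7 ≈ 11.986
  n=3: λ₃ = 25.2π²/2.5² - 5.7 ≈ 34.094
Since 2.8π²/2.5² ≈ 4.422 < 5.7, λ₁ < 0.
The n=1 mode grows fastest (−λₙ is largest for n=1) → dominates.
Asymptotic: θ ~ c₁ sin(πx/2.5) e^{1.278t} (exponential growth at rate −λ₁ ≈ 1.278).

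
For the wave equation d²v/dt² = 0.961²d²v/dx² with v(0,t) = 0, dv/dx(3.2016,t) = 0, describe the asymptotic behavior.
v oscillates (no decay). Energy is conserved; the solution oscillates indefinitely as standing waves.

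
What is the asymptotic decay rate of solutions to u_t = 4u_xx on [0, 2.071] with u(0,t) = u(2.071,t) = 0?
Eigenvalues: λₙ = 4n²π²/2.071².
First three modes:
  n=1: λ₁ = 4π²/2.071² ≈ 9.204
  n=2: λ₂ = 16π²/2.071² ≈ 36.818 (4× faster decay)
  n=3: λ₃ = 36π²/2.071² ≈ 82.84 (9× faster decay)
As t → ∞, higher modes decay exponentially faster. The n=1 mode dominates: u ~ c₁ sin(πx/2.071) e^{-λ₁t}.
Decay rate: λ₁ = 4π²/2.071² ≈ 9.204.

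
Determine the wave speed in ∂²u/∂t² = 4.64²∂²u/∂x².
Speed = 4.64. Information travels along characteristics x = x₀ ± 4.64t.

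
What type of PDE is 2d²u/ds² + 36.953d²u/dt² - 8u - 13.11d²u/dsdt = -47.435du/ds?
Rewriting in standard form: 2d²u/ds² - 13.11d²u/dsdt + 36.953d²u/dt² + 47.435du/ds - 8u = 0. With A = 2, B = -13.11, C = 36.953, the discriminant is -123.7519. This is an elliptic PDE.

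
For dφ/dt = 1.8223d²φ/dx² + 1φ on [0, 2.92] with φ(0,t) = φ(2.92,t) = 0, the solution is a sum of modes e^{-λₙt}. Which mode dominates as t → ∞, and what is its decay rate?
Eigenvalues: λₙ = 1.8223n²π²/2.92² - 1.
First three modes:
  n=1: λ₁ = 1.8223π²/2.92² - 1 ≈ 1.109
  n=2: λ₂ = 7.2892π²/2.92² - 1 ≈ 7.438
  n=3: λ₃ = 16.4007π²/2.92² - 1 ≈ 17.984
Since 1.8223π²/2.92² ≈ 2.109 > 1, all λₙ > 0.
The n=1 mode decays slowest → dominates as t → ∞.
Asymptotic: φ ~ c₁ sin(πx/2.92) e^{-λ₁t} with decay rate λ₁ ≈ 1.109.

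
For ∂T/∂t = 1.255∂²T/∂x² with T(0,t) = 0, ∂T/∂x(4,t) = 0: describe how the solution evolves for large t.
T → 0. Heat escapes through the Dirichlet boundary.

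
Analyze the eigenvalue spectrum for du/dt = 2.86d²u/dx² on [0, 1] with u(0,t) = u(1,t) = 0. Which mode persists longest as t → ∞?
Eigenvalues: λₙ = 2.86n²π².
First three modes:
  n=1: λ₁ = 2.86π² ≈ 28.227
  n=2: λ₂ = 11.44π² ≈ 112.908 (4× faster decay)
  n=3: λ₃ = 25.74π² ≈ 254.044 (9× faster decay)
As t → ∞, higher modes decay exponentially faster. The n=1 mode dominates: u ~ c₁ sin(πx) e^{-λ₁t}.
Decay rate: λ₁ = 2.86π² ≈ 28.227.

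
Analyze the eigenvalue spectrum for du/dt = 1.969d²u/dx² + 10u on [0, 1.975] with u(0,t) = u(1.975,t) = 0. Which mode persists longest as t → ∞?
Eigenvalues: λₙ = 1.969n²π²/1.975² - 10.
First three modes:
  n=1: λ₁ = 1.969π²/1.975² - 10 ≈ -5.018
  n=2: λ₂ = 7.876π²/1.975² - 10 ≈ 9.928
  n=3: λ₃ = 17.721π²/1.975² - 10 ≈ 34.839
Since 1.969π²/1.975² ≈ 4.982 < 10, λ₁ < 0.
The n=1 mode grows fastest (−λₙ is largest for n=1) → dominates.
Asymptotic: u ~ c₁ sin(πx/1.975) e^{5.018t} (exponential growth at rate −λ₁ ≈ 5.018).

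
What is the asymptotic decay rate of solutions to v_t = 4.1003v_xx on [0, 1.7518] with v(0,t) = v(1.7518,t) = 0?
Eigenvalues: λₙ = 4.1003n²π²/1.7518².
First three modes:
  n=1: λ₁ = 4.1003π²/1.7518² ≈ 13.187
  n=2: λ₂ = 16.4012π²/1.7518² ≈ 52.748 (4× faster decay)
  n=3: λ₃ = 36.9027π²/1.7518² ≈ 118.683 (9× faster decay)
As t → ∞, higher modes decay exponentially faster. The n=1 mode dominates: v ~ c₁ sin(πx/1.7518) e^{-λ₁t}.
Decay rate: λ₁ = 4.1003π²/1.7518² ≈ 13.187.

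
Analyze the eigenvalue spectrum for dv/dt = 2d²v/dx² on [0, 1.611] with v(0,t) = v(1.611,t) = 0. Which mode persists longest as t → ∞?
Eigenvalues: λₙ = 2n²π²/1.611².
First three modes:
  n=1: λ₁ = 2π²/1.611² ≈ 7.606
  n=2: λ₂ = 8π²/1.611² ≈ 30.423 (4× faster decay)
  n=3: λ₃ = 18π²/1.611² ≈ 68.451 (9× faster decay)
As t → ∞, higher modes decay exponentially faster. The n=1 mode dominates: v ~ c₁ sin(πx/1.611) e^{-λ₁t}.
Decay rate: λ₁ = 2π²/1.611² ≈ 7.606.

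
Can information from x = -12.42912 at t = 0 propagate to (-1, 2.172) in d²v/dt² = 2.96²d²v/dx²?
No. The domain of dependence is [-7.42912, 5.42912], and -12.42912 is outside this interval.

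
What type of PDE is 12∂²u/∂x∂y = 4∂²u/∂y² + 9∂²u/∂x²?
Rewriting in standard form: -9∂²u/∂x² + 12∂²u/∂x∂y - 4∂²u/∂y² = 0. With A = -9, B = 12, C = -4, the discriminant is 0. This is a parabolic PDE.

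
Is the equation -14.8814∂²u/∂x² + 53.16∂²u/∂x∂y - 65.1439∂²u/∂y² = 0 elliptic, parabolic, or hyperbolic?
Computing B² - 4AC with A = -14.8814, B = 53.16, C = -65.1439: discriminant = -1051.74413384 (negative). Answer: elliptic.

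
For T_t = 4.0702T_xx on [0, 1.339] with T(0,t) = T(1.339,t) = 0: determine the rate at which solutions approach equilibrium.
Eigenvalues: λₙ = 4.0702n²π²/1.339².
First three modes:
  n=1: λ₁ = 4.0702π²/1.339² ≈ 22.405
  n=2: λ₂ = 16.2808π²/1.339² ≈ 89.622 (4× faster decay)
  n=3: λ₃ = 36.6318π²/1.339² ≈ 201.649 (9× faster decay)
As t → ∞, higher modes decay exponentially faster. The n=1 mode dominates: T ~ c₁ sin(πx/1.339) e^{-λ₁t}.
Decay rate: λ₁ = 4.0702π²/1.339² ≈ 22.405.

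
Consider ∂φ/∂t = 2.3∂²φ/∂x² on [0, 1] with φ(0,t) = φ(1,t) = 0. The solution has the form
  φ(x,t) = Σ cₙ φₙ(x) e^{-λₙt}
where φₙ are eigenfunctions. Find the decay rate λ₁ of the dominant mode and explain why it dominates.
Eigenvalues: λₙ = 2.3n²π².
First three modes:
  n=1: λ₁ = 2.3π² ≈ 22.7
  n=2: λ₂ = 9.2π² ≈ 90.8 (4× faster decay)
  n=3: λ₃ = 20.7π² ≈ 204.301 (9× faster decay)
As t → ∞, higher modes decay exponentially faster. The n=1 mode dominates: φ ~ c₁ sin(πx) e^{-λ₁t}.
Decay rate: λ₁ = 2.3π² ≈ 22.7.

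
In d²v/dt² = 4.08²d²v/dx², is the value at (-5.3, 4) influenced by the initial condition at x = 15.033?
No. The domain of dependence is [-21.62, 11.02], and 15.033 is outside this interval.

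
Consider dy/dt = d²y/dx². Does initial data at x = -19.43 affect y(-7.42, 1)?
Yes, for any finite x. The heat equation has infinite propagation speed, so all initial data affects all points at any t > 0.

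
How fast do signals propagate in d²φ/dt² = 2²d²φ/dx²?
Speed = 2. Information travels along characteristics x = x₀ ± 2t.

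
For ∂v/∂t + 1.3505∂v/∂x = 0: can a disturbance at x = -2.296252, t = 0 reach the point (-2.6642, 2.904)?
No. Only data at x = -6.586052 affects (-2.6642, 2.904). Advection has one-way propagation along characteristics.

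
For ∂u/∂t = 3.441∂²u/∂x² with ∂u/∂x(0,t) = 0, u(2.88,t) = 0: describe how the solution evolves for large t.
u → 0. Heat escapes through the Dirichlet boundary.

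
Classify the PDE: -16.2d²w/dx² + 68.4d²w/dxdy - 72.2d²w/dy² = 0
A = -16.2, B = 68.4, C = -72.2. Discriminant B² - 4AC = 0. Since 0 = 0, parabolic.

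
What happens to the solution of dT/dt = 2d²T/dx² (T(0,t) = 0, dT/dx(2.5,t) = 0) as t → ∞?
T → 0. Heat escapes through the Dirichlet boundary.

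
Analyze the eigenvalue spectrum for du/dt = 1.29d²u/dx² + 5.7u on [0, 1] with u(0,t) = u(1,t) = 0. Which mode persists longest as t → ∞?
Eigenvalues: λₙ = 1.29n²π²/1² - 5.7.
First three modes:
  n=1: λ₁ = 1.29π² - 5.7 ≈ 7.032
  n=2: λ₂ = 5.16π² - 5.7 ≈ 45.227
  n=3: λ₃ = 11.61π² - 5.7 ≈ 108.886
Since 1.29π² ≈ 12.732 > 5.7, all λₙ > 0.
The n=1 mode decays slowest → dominates as t → ∞.
Asymptotic: u ~ c₁ sin(πx/1) e^{-λ₁t} with decay rate λ₁ ≈ 7.032.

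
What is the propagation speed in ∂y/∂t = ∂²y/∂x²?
Infinite. The heat equation is parabolic, not hyperbolic, so disturbances propagate instantly.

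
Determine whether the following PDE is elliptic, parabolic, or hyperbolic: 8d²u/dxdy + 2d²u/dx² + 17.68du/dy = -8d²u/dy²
Rewriting in standard form: 2d²u/dx² + 8d²u/dxdy + 8d²u/dy² + 17.68du/dy = 0. Coefficients: A = 2, B = 8, C = 8. B² - 4AC = 0, which is zero, so the equation is parabolic.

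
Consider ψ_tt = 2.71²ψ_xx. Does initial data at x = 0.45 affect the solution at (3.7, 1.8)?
Yes. The domain of dependence is [-1.178, 8.578], and 0.45 ∈ [-1.178, 8.578].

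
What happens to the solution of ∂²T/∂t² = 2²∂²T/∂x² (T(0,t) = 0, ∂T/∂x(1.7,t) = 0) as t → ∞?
T oscillates (no decay). Energy is conserved; the solution oscillates indefinitely as standing waves.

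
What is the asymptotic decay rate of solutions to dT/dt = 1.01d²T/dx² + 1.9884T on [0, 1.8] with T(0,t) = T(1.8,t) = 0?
Eigenvalues: λₙ = 1.01n²π²/1.8² - 1.9884.
First three modes:
  n=1: λ₁ = 1.01π²/1.8² - 1.9884 ≈ 1.088
  n=2: λ₂ = 4.04π²/1.8² - 1.9884 ≈ 10.318
  n=3: λ₃ = 9.09π²/1.8² - 1.9884 ≈ 25.701
Since 1.01π²/1.8² ≈ 3.077 > 1.9884, all λₙ > 0.
The n=1 mode decays slowest → dominates as t → ∞.
Asymptotic: T ~ c₁ sin(πx/1.8) e^{-λ₁t} with decay rate λ₁ ≈ 1.088.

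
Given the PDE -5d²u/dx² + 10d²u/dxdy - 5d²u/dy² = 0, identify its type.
The second-order coefficients are A = -5, B = 10, C = -5. Since B² - 4AC = 0 = 0, this is a parabolic PDE.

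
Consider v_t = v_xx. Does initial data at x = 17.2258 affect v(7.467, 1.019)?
Yes, for any finite x. The heat equation has infinite propagation speed, so all initial data affects all points at any t > 0.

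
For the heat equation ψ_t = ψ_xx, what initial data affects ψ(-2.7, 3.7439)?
The entire real line. The heat equation has infinite propagation speed: any initial disturbance instantly affects all points (though exponentially small far away).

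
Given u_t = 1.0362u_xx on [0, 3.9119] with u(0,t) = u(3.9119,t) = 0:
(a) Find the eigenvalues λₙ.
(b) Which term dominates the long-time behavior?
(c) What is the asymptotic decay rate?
Eigenvalues: λₙ = 1.0362n²π²/3.9119².
First three modes:
  n=1: λ₁ = 1.0362π²/3.9119² ≈ 0.668
  n=2: λ₂ = 4.1448π²/3.9119² ≈ 2.673 (4× faster decay)
  n=3: λ₃ = 9.3258π²/3.9119² ≈ 6.015 (9× faster decay)
As t → ∞, higher modes decay exponentially faster. The n=1 mode dominates: u ~ c₁ sin(πx/3.9119) e^{-λ₁t}.
Decay rate: λ₁ = 1.0362π²/3.9119² ≈ 0.668.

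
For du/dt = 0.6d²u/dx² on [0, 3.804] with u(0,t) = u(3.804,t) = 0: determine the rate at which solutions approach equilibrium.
Eigenvalues: λₙ = 0.6n²π²/3.804².
First three modes:
  n=1: λ₁ = 0.6π²/3.804² ≈ 0.409
  n=2: λ₂ = 2.4π²/3.804² ≈ 1.637 (4× faster decay)
  n=3: λ₃ = 5.4π²/3.804² ≈ 3.683 (9× faster decay)
As t → ∞, higher modes decay exponentially faster. The n=1 mode dominates: u ~ c₁ sin(πx/3.804) e^{-λ₁t}.
Decay rate: λ₁ = 0.6π²/3.804² ≈ 0.409.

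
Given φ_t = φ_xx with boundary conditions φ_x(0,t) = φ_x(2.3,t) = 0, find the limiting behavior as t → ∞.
φ → constant (steady state). Heat is conserved (no flux at boundaries); solution approaches the spatial average.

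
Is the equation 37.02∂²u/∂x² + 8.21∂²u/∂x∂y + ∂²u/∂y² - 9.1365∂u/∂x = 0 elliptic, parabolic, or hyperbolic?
Computing B² - 4AC with A = 37.02, B = 8.21, C = 1: discriminant = -80.6759 (negative). Answer: elliptic.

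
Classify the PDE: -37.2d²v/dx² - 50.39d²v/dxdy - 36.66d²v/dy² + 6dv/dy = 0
A = -37.2, B = -50.39, C = -36.66. Discriminant B² - 4AC = -2915.8559. Since -2915.8559 < 0, elliptic.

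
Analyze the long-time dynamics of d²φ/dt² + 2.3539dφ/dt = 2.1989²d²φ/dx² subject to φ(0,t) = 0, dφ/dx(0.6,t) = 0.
Long-time behavior: φ → 0. Damping (γ=2.3539) dissipates energy; oscillations decay exponentially.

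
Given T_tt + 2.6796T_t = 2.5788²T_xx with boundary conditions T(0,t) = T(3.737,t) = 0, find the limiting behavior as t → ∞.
T → 0. Damping (γ=2.6796) dissipates energy; oscillations decay exponentially.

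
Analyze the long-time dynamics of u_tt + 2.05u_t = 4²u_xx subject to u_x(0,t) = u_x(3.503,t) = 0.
Long-time behavior: u → constant (steady state). Damping (γ=2.05) dissipates the nonconstant modes; with Neumann BCs the spatial average obeys M''+γM'=0 and tends to a finite limit.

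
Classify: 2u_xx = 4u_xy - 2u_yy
Rewriting in standard form: 2u_xx - 4u_xy + 2u_yy = 0. Parabolic (discriminant = 0).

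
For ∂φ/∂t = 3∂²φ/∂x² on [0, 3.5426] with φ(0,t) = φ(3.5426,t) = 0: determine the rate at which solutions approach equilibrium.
Eigenvalues: λₙ = 3n²π²/3.5426².
First three modes:
  n=1: λ₁ = 3π²/3.5426² ≈ 2.359
  n=2: λ₂ = 12π²/3.5426² ≈ 9.437 (4× faster decay)
  n=3: λ₃ = 27π²/3.5426² ≈ 21.233 (9× faster decay)
As t → ∞, higher modes decay exponentially faster. The n=1 mode dominates: φ ~ c₁ sin(πx/3.5426) e^{-λ₁t}.
Decay rate: λ₁ = 3π²/3.5426² ≈ 2.359.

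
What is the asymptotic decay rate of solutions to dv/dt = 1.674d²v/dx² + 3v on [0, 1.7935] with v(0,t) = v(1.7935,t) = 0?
Eigenvalues: λₙ = 1.674n²π²/1.7935² - 3.
First three modes:
  n=1: λ₁ = 1.674π²/1.7935² - 3 ≈ 2.136
  n=2: λ₂ = 6.696π²/1.7935² - 3 ≈ 17.545
  n=3: λ₃ = 15.066π²/1.7935² - 3 ≈ 43.227
Since 1.674π²/1.7935² ≈ 5.136 > 3, all λₙ > 0.
The n=1 mode decays slowest → dominates as t → ∞.
Asymptotic: v ~ c₁ sin(πx/1.7935) e^{-λ₁t} with decay rate λ₁ ≈ 2.136.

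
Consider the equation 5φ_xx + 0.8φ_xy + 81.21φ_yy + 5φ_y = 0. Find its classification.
Elliptic. (A = 5, B = 0.8, C = 81.21 gives B² - 4AC = -1623.56.)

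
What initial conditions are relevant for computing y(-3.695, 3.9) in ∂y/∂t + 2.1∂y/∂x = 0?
A single point: x = -11.885. The characteristic through (-3.695, 3.9) is x - 2.1t = const, so x = -3.695 - 2.1·3.9 = -11.885.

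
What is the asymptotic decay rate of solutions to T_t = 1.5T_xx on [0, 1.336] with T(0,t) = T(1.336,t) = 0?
Eigenvalues: λₙ = 1.5n²π²/1.336².
First three modes:
  n=1: λ₁ = 1.5π²/1.336² ≈ 8.294
  n=2: λ₂ = 6π²/1.336² ≈ 33.177 (4× faster decay)
  n=3: λ₃ = 13.5π²/1.336² ≈ 74.648 (9× faster decay)
As t → ∞, higher modes decay exponentially faster. The n=1 mode dominates: T ~ c₁ sin(πx/1.336) e^{-λ₁t}.
Decay rate: λ₁ = 1.5π²/1.336² ≈ 8.294.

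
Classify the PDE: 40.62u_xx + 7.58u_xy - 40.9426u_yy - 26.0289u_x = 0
A = 40.62, B = 7.58, C = -40.9426. Discriminant B² - 4AC = 6709.810048. Since 6709.810048 > 0, hyperbolic.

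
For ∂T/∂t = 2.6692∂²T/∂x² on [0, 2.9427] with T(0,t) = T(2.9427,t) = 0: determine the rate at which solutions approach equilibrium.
Eigenvalues: λₙ = 2.6692n²π²/2.9427².
First three modes:
  n=1: λ₁ = 2.6692π²/2.9427² ≈ 3.042
  n=2: λ₂ = 10.6768π²/2.9427² ≈ 12.169 (4× faster decay)
  n=3: λ₃ = 24.0228π²/2.9427² ≈ 27.38 (9× faster decay)
As t → ∞, higher modes decay exponentially faster. The n=1 mode dominates: T ~ c₁ sin(πx/2.9427) e^{-λ₁t}.
Decay rate: λ₁ = 2.6692π²/2.9427² ≈ 3.042.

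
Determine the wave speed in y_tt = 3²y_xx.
Speed = 3. Information travels along characteristics x = x₀ ± 3t.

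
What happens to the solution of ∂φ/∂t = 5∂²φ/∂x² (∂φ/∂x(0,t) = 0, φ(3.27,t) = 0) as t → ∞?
φ → 0. Heat escapes through the Dirichlet boundary.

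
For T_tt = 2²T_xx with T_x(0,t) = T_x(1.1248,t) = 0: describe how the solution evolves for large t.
T oscillates about a mean that drifts linearly in t (generically unbounded; no decay). There is no damping, so the nonconstant modes persist as standing waves (energy conserved, no decay). But with Neumann conditions at both ends the constant mode has eigenvalue 0: the spatial mean M(t) of T satisfies M'' = 0, so M(t) = M(0) + M'(0)·t. Unless the initial velocity has zero mean (∫T_t(x,0)dx = 0), the solution grows linearly in t (unbounded, though not exponentially); if it does have zero mean, the solution stays bounded and simply oscillates.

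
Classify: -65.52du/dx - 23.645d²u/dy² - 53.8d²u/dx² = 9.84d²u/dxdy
Rewriting in standard form: -53.8d²u/dx² - 9.84d²u/dxdy - 23.645d²u/dy² - 65.52du/dx = 0. Elliptic (discriminant = -4991.5784).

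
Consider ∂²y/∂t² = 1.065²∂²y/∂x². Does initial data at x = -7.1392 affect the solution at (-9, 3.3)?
Yes. The domain of dependence is [-12.5145, -5.4855], and -7.1392 ∈ [-12.5145, -5.4855].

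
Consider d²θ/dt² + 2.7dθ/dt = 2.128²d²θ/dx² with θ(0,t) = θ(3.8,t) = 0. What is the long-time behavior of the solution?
As t → ∞, θ → 0. Damping (γ=2.7) dissipates energy; oscillations decay exponentially.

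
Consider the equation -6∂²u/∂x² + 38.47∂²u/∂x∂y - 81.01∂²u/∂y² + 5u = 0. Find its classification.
Elliptic. (A = -6, B = 38.47, C = -81.01 gives B² - 4AC = -464.2991.)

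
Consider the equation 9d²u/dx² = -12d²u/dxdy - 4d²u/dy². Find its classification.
Rewriting in standard form: 9d²u/dx² + 12d²u/dxdy + 4d²u/dy² = 0. Parabolic. (A = 9, B = 12, C = 4 gives B² - 4AC = 0.)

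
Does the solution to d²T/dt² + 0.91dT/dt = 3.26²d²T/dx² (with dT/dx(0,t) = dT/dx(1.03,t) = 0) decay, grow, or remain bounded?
T → constant (steady state). Damping (γ=0.91) dissipates the nonconstant modes; with Neumann BCs the spatial average obeys M''+γM'=0 and tends to a finite limit.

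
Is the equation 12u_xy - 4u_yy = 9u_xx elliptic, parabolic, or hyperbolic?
Rewriting in standard form: -9u_xx + 12u_xy - 4u_yy = 0. Computing B² - 4AC with A = -9, B = 12, C = -4: discriminant = 0 (zero). Answer: parabolic.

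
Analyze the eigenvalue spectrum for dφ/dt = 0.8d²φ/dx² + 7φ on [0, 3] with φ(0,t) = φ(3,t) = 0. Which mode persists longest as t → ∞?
Eigenvalues: λₙ = 0.8n²π²/3² - 7.
First three modes:
  n=1: λ₁ = 0.8π²/3² - 7 ≈ -6.123
  n=2: λ₂ = 3.2π²/3² - 7 ≈ -3.491
  n=3: λ₃ = 7.2π²/3² - 7 ≈ 0.896
Since 0.8π²/3² ≈ 0.877 < 7, λ₁ < 0.
The n=1 mode grows fastest (−λₙ is largest for n=1) → dominates.
Asymptotic: φ ~ c₁ sin(πx/3) e^{6.123t} (exponential growth at rate −λ₁ ≈ 6.123).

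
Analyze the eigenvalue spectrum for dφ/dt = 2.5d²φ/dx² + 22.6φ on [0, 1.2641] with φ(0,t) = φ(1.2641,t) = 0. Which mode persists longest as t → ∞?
Eigenvalues: λₙ = 2.5n²π²/1.2641² - 22.6.
First three modes:
  n=1: λ₁ = 2.5π²/1.2641² - 22.6 ≈ -7.159
  n=2: λ₂ = 10π²/1.2641² - 22.6 ≈ 39.164
  n=3: λ₃ = 22.5π²/1.2641² - 22.6 ≈ 116.369
Since 2.5π²/1.2641² ≈ 15.441 < 22.6, λ₁ < 0.
The n=1 mode grows fastest (−λₙ is largest for n=1) → dominates.
Asymptotic: φ ~ c₁ sin(πx/1.2641) e^{7.159t} (exponential growth at rate −λ₁ ≈ 7.159).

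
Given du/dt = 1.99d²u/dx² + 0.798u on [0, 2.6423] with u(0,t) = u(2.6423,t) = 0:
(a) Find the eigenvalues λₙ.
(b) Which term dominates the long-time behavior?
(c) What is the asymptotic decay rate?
Eigenvalues: λₙ = 1.99n²π²/2.6423² - 0.798.
First three modes:
  n=1: λ₁ = 1.99π²/2.6423² - 0.798 ≈ 2.015
  n=2: λ₂ = 7.96π²/2.6423² - 0.798 ≈ 10.454
  n=3: λ₃ = 17.91π²/2.6423² - 0.798 ≈ 24.52
Since 1.99π²/2.6423² ≈ 2.813 > 0.798, all λₙ > 0.
The n=1 mode decays slowest → dominates as t → ∞.
Asymptotic: u ~ c₁ sin(πx/2.6423) e^{-λ₁t} with decay rate λ₁ ≈ 2.015.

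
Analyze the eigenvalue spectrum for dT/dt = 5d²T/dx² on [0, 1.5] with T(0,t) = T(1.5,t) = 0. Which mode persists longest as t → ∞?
Eigenvalues: λₙ = 5n²π²/1.5².
First three modes:
  n=1: λ₁ = 5π²/1.5² ≈ 21.932
  n=2: λ₂ = 20π²/1.5² ≈ 87.73 (4× faster decay)
  n=3: λ₃ = 45π²/1.5² ≈ 197.392 (9× faster decay)
As t → ∞, higher modes decay exponentially faster. The n=1 mode dominates: T ~ c₁ sin(πx/1.5) e^{-λ₁t}.
Decay rate: λ₁ = 5π²/1.5² ≈ 21.932.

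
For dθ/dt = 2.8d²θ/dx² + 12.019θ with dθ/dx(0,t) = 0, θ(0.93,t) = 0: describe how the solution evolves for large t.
θ grows unboundedly. Reaction dominates diffusion (r=12.019 > κπ²/(4L²)≈7.99); solution grows exponentially.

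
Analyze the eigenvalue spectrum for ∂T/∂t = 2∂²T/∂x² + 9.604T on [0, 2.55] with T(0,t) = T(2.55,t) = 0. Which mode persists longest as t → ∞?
Eigenvalues: λₙ = 2n²π²/2.55² - 9.604.
First three modes:
  n=1: λ₁ = 2π²/2.55² - 9.604 ≈ -6.568
  n=2: λ₂ = 8π²/2.55² - 9.604 ≈ 2.539
  n=3: λ₃ = 18π²/2.55² - 9.604 ≈ 17.717
Since 2π²/2.55² ≈ 3.036 < 9.604, λ₁ < 0.
The n=1 mode grows fastest (−λₙ is largest for n=1) → dominates.
Asymptotic: T ~ c₁ sin(πx/2.55) e^{6.568t} (exponential growth at rate −λ₁ ≈ 6.568).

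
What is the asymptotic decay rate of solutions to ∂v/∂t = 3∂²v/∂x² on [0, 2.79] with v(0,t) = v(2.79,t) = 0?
Eigenvalues: λₙ = 3n²π²/2.79².
First three modes:
  n=1: λ₁ = 3π²/2.79² ≈ 3.804
  n=2: λ₂ = 12π²/2.79² ≈ 15.215 (4× faster decay)
  n=3: λ₃ = 27π²/2.79² ≈ 34.234 (9× faster decay)
As t → ∞, higher modes decay exponentially faster. The n=1 mode dominates: v ~ c₁ sin(πx/2.79) e^{-λ₁t}.
Decay rate: λ₁ = 3π²/2.79² ≈ 3.804.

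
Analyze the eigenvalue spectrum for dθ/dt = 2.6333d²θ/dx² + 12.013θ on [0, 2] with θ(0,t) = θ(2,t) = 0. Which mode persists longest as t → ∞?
Eigenvalues: λₙ = 2.6333n²π²/2² - 12.013.
First three modes:
  n=1: λ₁ = 2.6333π²/2² - 12.013 ≈ -5.516
  n=2: λ₂ = 10.5332π²/2² - 12.013 ≈ 13.977
  n=3: λ₃ = 23.6997π²/2² - 12.013 ≈ 46.464
Since 2.6333π²/2² ≈ 6.497 < 12.013, λ₁ < 0.
The n=1 mode grows fastest (−λₙ is largest for n=1) → dominates.
Asymptotic: θ ~ c₁ sin(πx/2) e^{5.516t} (exponential growth at rate −λ₁ ≈ 5.516).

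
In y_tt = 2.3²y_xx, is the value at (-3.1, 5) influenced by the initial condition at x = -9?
Yes. The domain of dependence is [-14.6, 8.4], and -9 ∈ [-14.6, 8.4].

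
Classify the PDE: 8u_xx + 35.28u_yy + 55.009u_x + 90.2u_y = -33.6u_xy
Rewriting in standard form: 8u_xx + 33.6u_xy + 35.28u_yy + 55.009u_x + 90.2u_y = 0. A = 8, B = 33.6, C = 35.28. Discriminant B² - 4AC = 0. Since 0 = 0, parabolic.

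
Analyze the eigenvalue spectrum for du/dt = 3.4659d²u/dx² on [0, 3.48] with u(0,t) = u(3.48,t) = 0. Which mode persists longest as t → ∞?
Eigenvalues: λₙ = 3.4659n²π²/3.48².
First three modes:
  n=1: λ₁ = 3.4659π²/3.48² ≈ 2.825
  n=2: λ₂ = 13.8636π²/3.48² ≈ 11.298 (4× faster decay)
  n=3: λ₃ = 31.1931π²/3.48² ≈ 25.421 (9× faster decay)
As t → ∞, higher modes decay exponentially faster. The n=1 mode dominates: u ~ c₁ sin(πx/3.48) e^{-λ₁t}.
Decay rate: λ₁ = 3.4659π²/3.48² ≈ 2.825.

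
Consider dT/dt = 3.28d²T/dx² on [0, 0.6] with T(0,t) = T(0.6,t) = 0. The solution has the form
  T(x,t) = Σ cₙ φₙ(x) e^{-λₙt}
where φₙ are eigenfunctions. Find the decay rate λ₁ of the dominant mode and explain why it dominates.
Eigenvalues: λₙ = 3.28n²π²/0.6².
First three modes:
  n=1: λ₁ = 3.28π²/0.6² ≈ 89.923
  n=2: λ₂ = 13.12π²/0.6² ≈ 359.692 (4× faster decay)
  n=3: λ₃ = 29.52π²/0.6² ≈ 809.308 (9× faster decay)
As t → ∞, higher modes decay exponentially faster. The n=1 mode dominates: T ~ c₁ sin(πx/0.6) e^{-λ₁t}.
Decay rate: λ₁ = 3.28π²/0.6² ≈ 89.923.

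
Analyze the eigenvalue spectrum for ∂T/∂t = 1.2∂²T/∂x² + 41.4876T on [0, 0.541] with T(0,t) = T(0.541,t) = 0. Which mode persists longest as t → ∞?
Eigenvalues: λₙ = 1.2n²π²/0.541² - 41.4876.
First three modes:
  n=1: λ₁ = 1.2π²/0.541² - 41.4876 ≈ -1.022
  n=2: λ₂ = 4.8π²/0.541² - 41.4876 ≈ 120.375
  n=3: λ₃ = 10.8π²/0.541² - 41.4876 ≈ 322.703
Since 1.2π²/0.541² ≈ 40.466 < 41.4876, λ₁ < 0.
The n=1 mode grows fastest (−λₙ is largest for n=1) → dominates.
Asymptotic: T ~ c₁ sin(πx/0.541) e^{1.022t} (exponential growth at rate −λ₁ ≈ 1.022).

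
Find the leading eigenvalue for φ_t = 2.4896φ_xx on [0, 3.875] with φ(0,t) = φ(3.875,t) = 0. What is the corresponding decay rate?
Eigenvalues: λₙ = 2.4896n²π²/3.875².
First three modes:
  n=1: λ₁ = 2.4896π²/3.875² ≈ 1.636
  n=2: λ₂ = 9.9584π²/3.875² ≈ 6.546 (4× faster decay)
  n=3: λ₃ = 22.4064π²/3.875² ≈ 14.727 (9× faster decay)
As t → ∞, higher modes decay exponentially faster. The n=1 mode dominates: φ ~ c₁ sin(πx/3.875) e^{-λ₁t}.
Decay rate: λ₁ = 2.4896π²/3.875² ≈ 1.636.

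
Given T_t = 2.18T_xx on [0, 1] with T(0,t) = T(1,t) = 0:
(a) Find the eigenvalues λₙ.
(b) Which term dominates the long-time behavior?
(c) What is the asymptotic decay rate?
Eigenvalues: λₙ = 2.18n²π².
First three modes:
  n=1: λ₁ = 2.18π² ≈ 21.516
  n=2: λ₂ = 8.72π² ≈ 86.063 (4× faster decay)
  n=3: λ₃ = 19.62π² ≈ 193.642 (9× faster decay)
As t → ∞, higher modes decay exponentially faster. The n=1 mode dominates: T ~ c₁ sin(πx) e^{-λ₁t}.
Decay rate: λ₁ = 2.18π² ≈ 21.516.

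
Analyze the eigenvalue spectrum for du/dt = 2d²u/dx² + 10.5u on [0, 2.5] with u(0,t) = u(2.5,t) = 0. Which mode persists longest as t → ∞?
Eigenvalues: λₙ = 2n²π²/2.5² - 10.5.
First three modes:
  n=1: λ₁ = 2π²/2.5² - 10.5 ≈ -7.342
  n=2: λ₂ = 8π²/2.5² - 10.5 ≈ 2.133
  n=3: λ₃ = 18π²/2.5² - 10.5 ≈ 17.924
Since 2π²/2.5² ≈ 3.158 < 10.5, λ₁ < 0.
The n=1 mode grows fastest (−λₙ is largest for n=1) → dominates.
Asymptotic: u ~ c₁ sin(πx/2.5) e^{7.342t} (exponential growth at rate −λ₁ ≈ 7.342).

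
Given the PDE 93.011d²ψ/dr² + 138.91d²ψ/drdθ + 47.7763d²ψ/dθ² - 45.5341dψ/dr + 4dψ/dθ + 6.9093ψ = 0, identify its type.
The second-order coefficients are A = 93.011, B = 138.91, C = 47.7763. Since B² - 4AC = 1521.1023428 > 0, this is a hyperbolic PDE.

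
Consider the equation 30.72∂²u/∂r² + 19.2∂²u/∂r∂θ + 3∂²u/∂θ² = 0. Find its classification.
Parabolic. (A = 30.72, B = 19.2, C = 3 gives B² - 4AC = 0.)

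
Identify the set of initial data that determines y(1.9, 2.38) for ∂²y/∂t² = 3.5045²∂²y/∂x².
Domain of dependence: [-6.44071, 10.24071]. Signals travel at speed 3.5045, so data within |x - 1.9| ≤ 3.5045·2.38 = 8.34071 can reach the point.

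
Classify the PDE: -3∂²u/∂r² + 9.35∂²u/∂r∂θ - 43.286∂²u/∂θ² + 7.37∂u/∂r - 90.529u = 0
A = -3, B = 9.35, C = -43.286. Discriminant B² - 4AC = -432.0095. Since -432.0095 < 0, elliptic.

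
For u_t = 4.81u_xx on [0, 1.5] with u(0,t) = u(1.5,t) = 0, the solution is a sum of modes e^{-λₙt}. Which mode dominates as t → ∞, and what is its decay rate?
Eigenvalues: λₙ = 4.81n²π²/1.5².
First three modes:
  n=1: λ₁ = 4.81π²/1.5² ≈ 21.099
  n=2: λ₂ = 19.24π²/1.5² ≈ 84.396 (4× faster decay)
  n=3: λ₃ = 43.29π²/1.5² ≈ 189.891 (9× faster decay)
As t → ∞, higher modes decay exponentially faster. The n=1 mode dominates: u ~ c₁ sin(πx/1.5) e^{-λ₁t}.
Decay rate: λ₁ = 4.81π²/1.5² ≈ 21.099.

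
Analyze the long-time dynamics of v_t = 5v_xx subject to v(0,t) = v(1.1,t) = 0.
Long-time behavior: v → 0. Heat diffuses out through both boundaries.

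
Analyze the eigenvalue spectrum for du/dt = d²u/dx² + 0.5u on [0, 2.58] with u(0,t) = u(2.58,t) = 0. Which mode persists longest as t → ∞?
Eigenvalues: λₙ = n²π²/2.58² - 0.5.
First three modes:
  n=1: λ₁ = π²/2.58² - 0.5 ≈ 0.983
  n=2: λ₂ = 4π²/2.58² - 0.5 ≈ 5.431
  n=3: λ₃ = 9π²/2.58² - 0.5 ≈ 12.845
Since π²/2.58² ≈ 1.483 > 0.5, all λₙ > 0.
The n=1 mode decays slowest → dominates as t → ∞.
Asymptotic: u ~ c₁ sin(πx/2.58) e^{-λ₁t} with decay rate λ₁ ≈ 0.983.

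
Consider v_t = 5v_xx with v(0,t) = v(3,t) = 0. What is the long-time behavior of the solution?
As t → ∞, v → 0. Heat diffuses out through both boundaries.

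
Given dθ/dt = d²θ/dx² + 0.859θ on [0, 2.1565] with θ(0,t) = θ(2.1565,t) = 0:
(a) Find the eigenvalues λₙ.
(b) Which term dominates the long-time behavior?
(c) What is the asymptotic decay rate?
Eigenvalues: λₙ = n²π²/2.1565² - 0.859.
First three modes:
  n=1: λ₁ = π²/2.1565² - 0.859 ≈ 1.263
  n=2: λ₂ = 4π²/2.1565² - 0.859 ≈ 7.63
  n=3: λ₃ = 9π²/2.1565² - 0.859 ≈ 18.241
Since π²/2.1565² ≈ 2.122 > 0.859, all λₙ > 0.
The n=1 mode decays slowest → dominates as t → ∞.
Asymptotic: θ ~ c₁ sin(πx/2.1565) e^{-λ₁t} with decay rate λ₁ ≈ 1.263.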